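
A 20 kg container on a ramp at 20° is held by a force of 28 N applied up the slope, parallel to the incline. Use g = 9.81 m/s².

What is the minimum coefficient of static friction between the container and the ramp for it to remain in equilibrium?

μ_s,min ≈ 0.212

N = m g cos θ = 184.4 N.
Friction must make up the shortfall along the incline: f = m g sin θ − P = 67.1 − 28 = 39.1 N.
At the threshold f = μ_s N, so μ_s,min = 39.1/184.4 = 0.212.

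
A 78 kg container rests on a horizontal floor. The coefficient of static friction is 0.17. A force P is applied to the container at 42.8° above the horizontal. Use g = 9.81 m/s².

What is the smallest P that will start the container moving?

N = m g − P sin α (the pull lifts the container).
At impending slip, P cos α = μ_s N = μ_s (m g − P sin α).
Solving: P (cos α + μ_s sin α) = μ_s m g → P = 0.17×765/(cos 42.8° + 0.17 sin 42.8°) = 130/0.8492 = 153 N.

P ≈ 153 N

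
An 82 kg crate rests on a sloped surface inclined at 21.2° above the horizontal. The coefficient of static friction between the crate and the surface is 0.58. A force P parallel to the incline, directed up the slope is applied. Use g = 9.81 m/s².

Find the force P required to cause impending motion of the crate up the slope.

P ≈ 726 N

At impending motion up the slope, friction acts down-slope at its limit: f = μ_s N.
P is parallel to the surface, so N = m g cos θ = 750 N.
Along the incline: P = m g sin θ + μ_s N = 291 + 0.58×750 = 726 N.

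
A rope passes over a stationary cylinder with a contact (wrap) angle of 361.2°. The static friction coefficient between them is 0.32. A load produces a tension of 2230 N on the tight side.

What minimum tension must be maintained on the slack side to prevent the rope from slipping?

Capstan equation at impending slip: T_tight/T_slack = e^{μβ}.
β = 361.2° = 6.304 rad; e^{μβ} = e^{0.32×6.304} = 7.518.
T_slack = T_tight / e^{μβ} = 2230 / 7.518 = 297 N.

T_min ≈ 297 N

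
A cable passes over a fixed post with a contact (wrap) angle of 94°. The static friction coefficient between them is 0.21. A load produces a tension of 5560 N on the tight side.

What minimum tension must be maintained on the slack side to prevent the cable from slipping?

T_min ≈ 3940 N

Capstan equation at impending slip: T_tight/T_slack = e^{μβ}.
β = 94° = 1.641 rad; e^{μβ} = e^{0.21×1.641} = 1.411.
T_slack = T_tight / e^{μβ} = 5560 / 1.411 = 3940 N.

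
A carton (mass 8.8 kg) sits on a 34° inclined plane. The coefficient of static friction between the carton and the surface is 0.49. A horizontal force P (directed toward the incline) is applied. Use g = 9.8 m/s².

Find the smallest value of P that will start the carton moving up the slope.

P ≈ 150 N

At impending motion up the slope, friction acts down-slope at its limit: f = μ_s N.
Perpendicular to the incline: N = m g cos θ + P sin θ.
Along the incline: P cos θ = m g sin θ + μ_s N = m g sin θ + μ_s (m g cos θ + P sin θ).
Solving, P (cos θ − μ_s sin θ) = m g (sin θ + μ_s cos θ), so P = 8.8×9.8×(sin 34° + 0.49 cos 34°)/(cos 34° − 0.49 sin 34°) = 86.2×0.9654/0.555 = 150 N.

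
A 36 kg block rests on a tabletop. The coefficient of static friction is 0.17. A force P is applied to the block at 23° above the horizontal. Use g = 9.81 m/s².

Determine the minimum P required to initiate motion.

P ≈ 60.8 N

N = m g − P sin α (the pull lifts the block).
At impending slip, P cos α = μ_s N = μ_s (m g − P sin α).
Solving: P (cos α + μ_s sin α) = μ_s m g → P = 0.17×353/(cos 23° + 0.17 sin 23°) = 60/0.9869 = 60.8 N.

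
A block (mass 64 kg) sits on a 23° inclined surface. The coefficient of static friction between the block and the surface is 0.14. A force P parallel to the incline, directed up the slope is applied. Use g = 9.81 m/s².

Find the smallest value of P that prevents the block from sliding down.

The block tends to slide down (tan θ > μ_s), so at the point of impending slip friction acts up-slope at its limit: f = μ_s N.
P is parallel to the surface, so N = m g cos θ = 578 N.
Along the incline: P + μ_s N = m g sin θ, so P = 245 − 0.14×578 = 164 N.

P_min ≈ 164 N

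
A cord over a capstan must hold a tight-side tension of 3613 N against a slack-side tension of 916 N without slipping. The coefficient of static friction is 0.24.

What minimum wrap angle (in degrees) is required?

β_min ≈ 328°

T₂/T₁ = e^{μβ} → β = ln(T₂/T₁)/μ.
β = ln(3613/916)/0.24 = 1.372/0.24 = 5.718 rad.
In degrees: β = 5.718 × 180/π = 328°.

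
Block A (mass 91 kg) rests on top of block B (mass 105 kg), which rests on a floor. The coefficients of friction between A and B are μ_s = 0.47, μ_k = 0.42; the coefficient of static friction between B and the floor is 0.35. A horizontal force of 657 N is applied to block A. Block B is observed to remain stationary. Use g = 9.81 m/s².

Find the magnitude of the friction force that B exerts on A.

Between the blocks, N₁ = m_A g = 892.7 N.
So the A–B interface can sustain at most μ_s N₁ = 419.6 N of static friction.
P = 657 N exceeds that limit, so A slips over B and the interface friction becomes kinetic: f₁ = μ_k N₁ = 0.42×892.7 = 375 N.
B experiences an equal 375 N forward from A (third law). B is in equilibrium, so the floor supplies f₂ = 375 N of static friction (limit μ_s(m_A+m_B)g = 673 N, not exceeded).

f ≈ 375 N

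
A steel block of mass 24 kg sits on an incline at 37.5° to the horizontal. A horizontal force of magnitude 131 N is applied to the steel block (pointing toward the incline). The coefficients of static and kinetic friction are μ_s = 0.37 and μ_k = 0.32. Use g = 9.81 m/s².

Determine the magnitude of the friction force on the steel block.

Resolve perpendicular to the incline: N = m g cos θ + P sin θ = 24×9.81×cos 37.5° + 131×sin 37.5° = 266.5 N.
Along the incline, the net driving force (taking up-slope positive) is P cos θ − m g sin θ = 103.9 − 143.3 = -39.4 N, so equilibrium requires friction f = 39.4 N (up-slope).
The limit of static friction is μ_s N = 98.62 N.
|f_req| = 39.4 ≤ 98.62 N → the steel block is in equilibrium; friction equals the required value.

f ≈ 39.4 N (up the incline)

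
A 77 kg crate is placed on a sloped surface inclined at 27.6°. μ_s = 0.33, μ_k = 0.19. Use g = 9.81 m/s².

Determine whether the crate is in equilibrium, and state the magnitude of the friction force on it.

N = m g cos θ = 669 N.
Down-slope weight component: m g sin θ = 350 N.
μ_s N = 221 N.
350 > 221 N, so it slides; kinetic friction f = μ_k N = 0.19×669 = 127 N.

f ≈ 127 N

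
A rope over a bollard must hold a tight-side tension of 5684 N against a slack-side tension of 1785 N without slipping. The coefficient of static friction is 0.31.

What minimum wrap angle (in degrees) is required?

β_min ≈ 214°

T₂/T₁ = e^{μβ} → β = ln(T₂/T₁)/μ.
β = ln(5684/1785)/0.31 = 1.158/0.31 = 3.736 rad.
In degrees: β = 3.736 × 180/π = 214°.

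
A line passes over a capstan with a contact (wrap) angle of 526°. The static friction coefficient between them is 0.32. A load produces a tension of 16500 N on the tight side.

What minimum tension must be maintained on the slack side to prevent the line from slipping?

Capstan equation at impending slip: T_tight/T_slack = e^{μβ}.
β = 526° = 9.18 rad; e^{μβ} = e^{0.32×9.18} = 18.87.
T_slack = T_tight / e^{μβ} = 16500 / 18.87 = 874 N.

T_min ≈ 874 N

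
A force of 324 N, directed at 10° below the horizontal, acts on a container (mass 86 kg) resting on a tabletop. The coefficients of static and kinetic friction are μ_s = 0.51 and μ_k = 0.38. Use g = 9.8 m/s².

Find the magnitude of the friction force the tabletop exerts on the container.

f ≈ 319 N

N = m g + P sin α = 842.8 + 324×sin 10° = 899.1 N.
Horizontally, friction must balance P cos α = 319.1 N.
The static-friction limit is μ_s N = 458.5 N.
319.1 ≤ 458.5 N → static; friction equals the required 319 N.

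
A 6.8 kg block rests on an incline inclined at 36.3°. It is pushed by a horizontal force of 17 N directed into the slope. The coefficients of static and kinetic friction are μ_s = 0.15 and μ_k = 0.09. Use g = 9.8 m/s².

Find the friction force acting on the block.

f ≈ 5.74 N (up the incline)

Normal direction: N = m g cos θ + P sin θ = 63.77 N.
Parallel to the incline: P cos θ − m g sin θ = 13.7 − 39.45 = -25.75 N; the friction needed to balance this is 25.75 N acting up the slope.
The limit of static friction is μ_s N = 9.566 N.
|f_req| = 25.75 > 9.566 N → the block slides down the incline; f = μ_k N = 0.09 × 63.77 = 5.74 N.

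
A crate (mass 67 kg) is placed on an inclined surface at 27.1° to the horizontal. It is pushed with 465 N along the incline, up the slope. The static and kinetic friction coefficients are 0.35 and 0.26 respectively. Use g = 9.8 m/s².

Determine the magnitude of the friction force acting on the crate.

f ≈ 166 N (down the incline)

Normal force: N = m g cos θ = 67 × 9.8 × cos 27.1° = 584.5 N.
Parallel to the incline, ΣF = 0 gives f = m g sin θ − P = 299.1 − 465 = -165.9 N (up-slope positive).
Maximum static friction available: μ_s N = 0.35 × 584.5 = 204.6 N.
Since |-165.9| ≤ 204.6 N, no slip — friction simply equals what equilibrium demands.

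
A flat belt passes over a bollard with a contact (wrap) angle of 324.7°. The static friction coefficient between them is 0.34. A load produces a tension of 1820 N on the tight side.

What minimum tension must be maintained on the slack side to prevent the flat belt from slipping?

Capstan equation at impending slip: T_tight/T_slack = e^{μβ}.
β = 324.7° = 5.667 rad; e^{μβ} = e^{0.34×5.667} = 6.868.
T_slack = T_tight / e^{μβ} = 1820 / 6.868 = 265 N.

T_min ≈ 265 N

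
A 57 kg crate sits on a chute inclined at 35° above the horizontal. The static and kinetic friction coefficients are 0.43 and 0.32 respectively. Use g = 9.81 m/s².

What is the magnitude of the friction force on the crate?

The normal reaction is N = m g cos θ = 458 N.
Along the slope the weight component is m g sin θ = 320.7 N; friction must supply exactly this, acting up-slope.
Static friction can supply at most μ_s N = 197 N.
|320.7| exceeds 197 N, so the crate slips down-slope; friction is kinetic, f = μ_k N = 0.32×458 = 147 N.

f ≈ 147 N (up the incline)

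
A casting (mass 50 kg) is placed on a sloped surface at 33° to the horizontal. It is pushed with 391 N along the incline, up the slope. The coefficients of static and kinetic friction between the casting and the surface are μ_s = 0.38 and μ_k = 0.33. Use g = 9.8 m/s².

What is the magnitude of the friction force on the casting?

Normal force: N = m g cos θ = 50 × 9.8 × cos 33° = 410.9 N.
The friction needed for equilibrium is m g sin θ − P = 266.9 − 391 = -124.1 N, measured positive up-slope.
Maximum static friction available: μ_s N = 0.38 × 410.9 = 156.2 N.
Since |-124.1| ≤ 156.2 N, the casting remains in static equilibrium and friction takes exactly the required value.

f ≈ 124 N (down the incline)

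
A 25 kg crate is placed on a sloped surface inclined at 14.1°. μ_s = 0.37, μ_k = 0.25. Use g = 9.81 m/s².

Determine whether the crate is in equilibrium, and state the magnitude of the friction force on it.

N = m g cos θ = 238 N.
Down-slope weight component: m g sin θ = 59.7 N.
μ_s N = 88 N.
59.7 ≤ 88 N, so it stays put; friction = 59.7 N.

f ≈ 59.7 N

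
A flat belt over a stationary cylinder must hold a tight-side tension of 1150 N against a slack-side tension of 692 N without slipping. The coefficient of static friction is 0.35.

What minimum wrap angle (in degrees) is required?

T₂/T₁ = e^{μβ} → β = ln(T₂/T₁)/μ.
β = ln(1150/692)/0.35 = 0.5079/0.35 = 1.451 rad.
In degrees: β = 1.451 × 180/π = 83.1°.

β_min ≈ 83.1°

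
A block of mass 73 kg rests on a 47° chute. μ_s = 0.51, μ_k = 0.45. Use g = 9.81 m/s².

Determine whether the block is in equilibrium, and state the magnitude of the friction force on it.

N = m g cos θ = 488 N.
Down-slope weight component: m g sin θ = 524 N.
μ_s N = 249 N.
524 > 249 N, so it slides; kinetic friction f = μ_k N = 0.45×488 = 220 N.

f ≈ 220 N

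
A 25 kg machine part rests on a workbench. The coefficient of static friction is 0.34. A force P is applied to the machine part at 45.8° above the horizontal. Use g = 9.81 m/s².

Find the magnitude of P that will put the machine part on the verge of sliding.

N = m g − P sin α (the pull lifts the machine part).
At impending slip, P cos α = μ_s N = μ_s (m g − P sin α).
Solving: P (cos α + μ_s sin α) = μ_s m g → P = 0.34×245/(cos 45.8° + 0.34 sin 45.8°) = 83.4/0.9409 = 88.6 N.

P ≈ 88.6 N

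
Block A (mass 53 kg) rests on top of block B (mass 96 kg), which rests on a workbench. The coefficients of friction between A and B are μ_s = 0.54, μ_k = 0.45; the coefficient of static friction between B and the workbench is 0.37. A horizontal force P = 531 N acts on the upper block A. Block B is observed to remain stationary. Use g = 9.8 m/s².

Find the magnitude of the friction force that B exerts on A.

f ≈ 234 N

Normal force at the A–B interface: N₁ = m_A g = 519.4 N.
So the A–B interface can sustain at most μ_s N₁ = 280.5 N of static friction.
Since P = 531 N > 280.5 N, A slides on B; the A–B friction is kinetic: f₁ = μ_k N₁ = 0.45×519.4 = 234 N.
By Newton's third law B feels 234 N forward from A. With B stationary, the floor's static friction on B balances it: f₂ = 234 N (well within μ_s(m_A+m_B)g = 540.3 N).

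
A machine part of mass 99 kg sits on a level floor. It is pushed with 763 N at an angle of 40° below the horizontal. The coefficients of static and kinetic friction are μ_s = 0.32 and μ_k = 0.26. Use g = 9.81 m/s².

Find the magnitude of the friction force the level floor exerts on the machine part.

f ≈ 380 N

Vertical equilibrium gives N = m g + P sin α = 1462 N.
The horizontal driving force is P cos α = 584.5 N, so equilibrium needs friction f = 584.5 N.
μ_s N = 0.32 × 1462 = 467.7 N.
584.5 > 467.7 N → the machine part slides; f = μ_k N = 0.26×1462 = 380 N.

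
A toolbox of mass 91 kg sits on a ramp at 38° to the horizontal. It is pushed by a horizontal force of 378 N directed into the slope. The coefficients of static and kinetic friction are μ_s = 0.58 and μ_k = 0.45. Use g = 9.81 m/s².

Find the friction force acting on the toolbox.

f ≈ 252 N (up the incline)

Resolve perpendicular to the incline: N = m g cos θ + P sin θ = 91×9.81×cos 38° + 378×sin 38° = 936.2 N.
Along the incline, the net driving force (taking up-slope positive) is P cos θ − m g sin θ = 297.9 − 549.6 = -251.7 N, so equilibrium requires friction f = 251.7 N (up-slope).
Maximum static friction: μ_s N = 0.58 × 936.2 = 543 N.
Since 251.7 N is within the 543 N limit, the toolbox stays put and friction is exactly 252 N.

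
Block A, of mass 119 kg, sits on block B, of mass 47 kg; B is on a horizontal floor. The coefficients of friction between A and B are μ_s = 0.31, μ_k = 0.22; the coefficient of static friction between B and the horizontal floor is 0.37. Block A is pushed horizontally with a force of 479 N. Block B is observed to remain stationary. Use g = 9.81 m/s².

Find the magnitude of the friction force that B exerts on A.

f ≈ 257 N

Normal force at the A–B interface: N₁ = m_A g = 1167 N.
So the A–B interface can sustain at most μ_s N₁ = 361.9 N of static friction.
Since P = 479 N > 361.9 N, A slides on B; the A–B friction is kinetic: f₁ = μ_k N₁ = 0.22×1167 = 257 N.
By Newton's third law B feels 257 N forward from A. With B stationary, the floor's static friction on B balances it: f₂ = 257 N (well within μ_s(m_A+m_B)g = 602.5 N).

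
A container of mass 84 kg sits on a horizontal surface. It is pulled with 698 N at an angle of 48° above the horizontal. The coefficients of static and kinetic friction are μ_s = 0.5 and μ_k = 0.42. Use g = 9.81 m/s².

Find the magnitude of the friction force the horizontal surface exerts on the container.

The vertical component of P reduces the normal force: N = m g − P sin α = 824 − 518.7 = 305.3 N.
The horizontal driving force is P cos α = 467.1 N, so equilibrium needs friction f = 467.1 N.
μ_s N = 0.5 × 305.3 = 152.7 N.
467.1 > 152.7 N → the container slides; f = μ_k N = 0.42×305.3 = 128 N.

f ≈ 128 N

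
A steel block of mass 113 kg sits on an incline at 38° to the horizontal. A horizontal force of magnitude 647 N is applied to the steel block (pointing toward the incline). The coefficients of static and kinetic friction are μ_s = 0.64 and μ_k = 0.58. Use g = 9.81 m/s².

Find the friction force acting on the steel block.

f ≈ 173 N (up the incline)

Resolve perpendicular to the incline: N = m g cos θ + P sin θ = 113×9.81×cos 38° + 647×sin 38° = 1272 N.
Parallel to the incline: P cos θ − m g sin θ = 509.8 − 682.5 = -172.6 N; the friction needed to balance this is 172.6 N acting up the slope.
Maximum static friction: μ_s N = 0.64 × 1272 = 814 N.
|f_req| = 172.6 ≤ 814 N → the steel block is in equilibrium; friction equals the required value.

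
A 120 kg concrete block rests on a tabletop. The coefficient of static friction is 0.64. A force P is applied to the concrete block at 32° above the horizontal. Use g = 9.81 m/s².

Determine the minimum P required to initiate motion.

N = m g − P sin α (the pull lifts the concrete block).
At impending slip, P cos α = μ_s N = μ_s (m g − P sin α).
Solving: P (cos α + μ_s sin α) = μ_s m g → P = 0.64×1180/(cos 32° + 0.64 sin 32°) = 753/1.187 = 635 N.

P ≈ 635 N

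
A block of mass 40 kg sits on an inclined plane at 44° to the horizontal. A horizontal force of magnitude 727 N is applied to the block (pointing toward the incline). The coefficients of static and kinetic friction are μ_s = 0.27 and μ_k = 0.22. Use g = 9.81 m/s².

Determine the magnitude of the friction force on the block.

f ≈ 173 N (down the incline)

Resolve perpendicular to the incline: N = m g cos θ + P sin θ = 40×9.81×cos 44° + 727×sin 44° = 787.3 N.
Parallel to the incline: P cos θ − m g sin θ = 523 − 272.6 = 250.4 N; the friction needed to balance this is 250.4 N acting down the slope.
Maximum static friction: μ_s N = 0.27 × 787.3 = 212.6 N.
|f_req| = 250.4 > 212.6 N → the block slides up the incline; f = μ_k N = 0.22 × 787.3 = 173 N.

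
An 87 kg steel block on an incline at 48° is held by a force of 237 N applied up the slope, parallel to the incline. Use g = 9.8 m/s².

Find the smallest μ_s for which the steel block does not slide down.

N = m g cos θ = 570.5 N.
Friction must make up the shortfall along the incline: f = m g sin θ − P = 633.6 − 237 = 396.6 N.
At the threshold f = μ_s N, so μ_s,min = 396.6/570.5 = 0.695.

μ_s,min ≈ 0.695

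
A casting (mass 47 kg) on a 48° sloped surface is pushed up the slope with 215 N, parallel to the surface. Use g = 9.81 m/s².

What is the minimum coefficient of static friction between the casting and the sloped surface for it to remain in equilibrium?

μ_s,min ≈ 0.414

N = m g cos θ = 308.5 N.
Friction must make up the shortfall along the incline: f = m g sin θ − P = 342.6 − 215 = 127.6 N.
At the threshold f = μ_s N, so μ_s,min = 127.6/308.5 = 0.414.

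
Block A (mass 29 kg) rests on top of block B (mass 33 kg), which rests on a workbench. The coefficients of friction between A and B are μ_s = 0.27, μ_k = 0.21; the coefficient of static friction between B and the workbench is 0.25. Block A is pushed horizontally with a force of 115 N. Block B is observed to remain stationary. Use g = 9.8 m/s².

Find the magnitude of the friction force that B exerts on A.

f ≈ 59.7 N

Between the blocks, N₁ = m_A g = 284.2 N.
Maximum static friction on A from B: μ_s N₁ = 0.27×284.2 = 76.73 N.
P = 115 N exceeds that limit, so A slips over B and the interface friction becomes kinetic: f₁ = μ_k N₁ = 0.21×284.2 = 59.7 N.
B experiences an equal 59.7 N forward from A (third law). B is in equilibrium, so the floor supplies f₂ = 59.7 N of static friction (limit μ_s(m_A+m_B)g = 151.9 N, not exceeded).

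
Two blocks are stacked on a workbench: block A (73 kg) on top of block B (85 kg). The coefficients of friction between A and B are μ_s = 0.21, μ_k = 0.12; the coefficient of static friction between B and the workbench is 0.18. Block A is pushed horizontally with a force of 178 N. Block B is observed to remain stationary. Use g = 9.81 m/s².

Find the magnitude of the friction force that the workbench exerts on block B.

f ≈ 85.9 N

Normal force at the A–B interface: N₁ = m_A g = 716.1 N.
So the A–B interface can sustain at most μ_s N₁ = 150.4 N of static friction.
P = 178 N exceeds that limit, so A slips over B and the interface friction becomes kinetic: f₁ = μ_k N₁ = 0.12×716.1 = 85.9 N.
B experiences an equal 85.9 N forward from A (third law). B is in equilibrium, so the floor supplies f₂ = 85.9 N of static friction (limit μ_s(m_A+m_B)g = 279 N, not exceeded).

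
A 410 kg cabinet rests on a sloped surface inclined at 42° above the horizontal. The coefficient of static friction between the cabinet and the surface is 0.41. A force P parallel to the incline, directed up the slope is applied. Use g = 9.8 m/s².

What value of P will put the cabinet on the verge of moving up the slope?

At impending motion up the slope, friction acts down-slope at its limit: f = μ_s N.
P is parallel to the surface, so N = m g cos θ = 2990 N.
Along the incline: P = m g sin θ + μ_s N = 2690 + 0.41×2990 = 3910 N.

P ≈ 3910 N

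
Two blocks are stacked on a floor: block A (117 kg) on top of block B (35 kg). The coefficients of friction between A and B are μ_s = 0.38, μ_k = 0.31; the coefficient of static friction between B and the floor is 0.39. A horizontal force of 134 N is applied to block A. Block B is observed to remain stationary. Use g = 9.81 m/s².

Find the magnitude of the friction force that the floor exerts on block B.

The normal force B exerts on A is simply A's weight, N₁ = 1148 N.
So the A–B interface can sustain at most μ_s N₁ = 436.2 N of static friction.
Since P = 134 N ≤ 436.2 N, A does not slip on B; friction on A equals P = 134 N.
B experiences an equal 134 N forward from A (third law). B is in equilibrium, so the floor supplies f₂ = 134 N of static friction (limit μ_s(m_A+m_B)g = 581.5 N, not exceeded).

f ≈ 134 N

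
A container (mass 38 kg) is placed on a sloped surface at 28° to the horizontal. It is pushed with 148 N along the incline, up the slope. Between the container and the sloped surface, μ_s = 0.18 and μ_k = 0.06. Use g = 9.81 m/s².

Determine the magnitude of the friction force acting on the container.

f ≈ 27 N (up the incline)

Perpendicular to the surface, N = m g cos θ = 38·9.81·cos 28° = 329.1 N.
Parallel to the incline, ΣF = 0 gives f = m g sin θ − P = 175 − 148 = 27.01 N (up-slope positive).
Maximum static friction available: μ_s N = 0.18 × 329.1 = 59.25 N.
Since |27.01| ≤ 59.25 N, the container remains in static equilibrium and friction takes exactly the required value.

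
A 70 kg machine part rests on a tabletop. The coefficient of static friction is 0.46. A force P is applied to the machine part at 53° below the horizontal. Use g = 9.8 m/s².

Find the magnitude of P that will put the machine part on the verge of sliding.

P ≈ 1350 N

N = m g + P sin α (the push presses the machine part into the tabletop).
At impending slip, P cos α = μ_s N = μ_s (m g + P sin α).
Solving: P (cos α − μ_s sin α) = μ_s m g → P = 0.46×686/(cos 53° − 0.46 sin 53°) = 316/0.2344 = 1350 N.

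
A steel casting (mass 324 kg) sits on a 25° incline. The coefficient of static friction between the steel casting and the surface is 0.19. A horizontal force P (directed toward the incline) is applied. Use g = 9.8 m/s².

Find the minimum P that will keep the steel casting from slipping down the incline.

P_min ≈ 806 N

The steel casting tends to slide down (tan θ > μ_s), so at the point of impending slip friction acts up-slope at its limit: f = μ_s N.
Perpendicular to the incline: N = m g cos θ + P sin θ.
Along the incline: P cos θ + μ_s N = m g sin θ, i.e. P cos θ + μ_s (m g cos θ + P sin θ) = m g sin θ.
Solving, P (cos θ + μ_s sin θ) = m g (sin θ − μ_s cos θ), so P = 3180×0.2504/0.9866 = 806 N.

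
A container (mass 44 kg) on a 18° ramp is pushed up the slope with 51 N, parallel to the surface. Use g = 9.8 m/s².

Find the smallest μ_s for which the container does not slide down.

N = m g cos θ = 410.1 N.
Friction must make up the shortfall along the incline: f = m g sin θ − P = 133.2 − 51 = 82.25 N.
At the threshold f = μ_s N, so μ_s,min = 82.25/410.1 = 0.201.

μ_s,min ≈ 0.201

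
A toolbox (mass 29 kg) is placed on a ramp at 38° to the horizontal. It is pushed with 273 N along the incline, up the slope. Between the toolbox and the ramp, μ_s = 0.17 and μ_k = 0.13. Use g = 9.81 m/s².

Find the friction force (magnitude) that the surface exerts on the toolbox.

Perpendicular to the surface, N = m g cos θ = 29·9.81·cos 38° = 224.2 N.
The friction needed for equilibrium is m g sin θ − P = 175.1 − 273 = -97.85 N, measured positive up-slope.
The static-friction ceiling is μ_s N = 0.17 × 224.2 = 38.11 N.
Since |-97.85| > 38.11 N, static friction cannot hold it; the toolbox slides up the incline and kinetic friction applies: f = μ_k N = 0.13 × 224.2 = 29.1 N.

f ≈ 29.1 N (down the incline)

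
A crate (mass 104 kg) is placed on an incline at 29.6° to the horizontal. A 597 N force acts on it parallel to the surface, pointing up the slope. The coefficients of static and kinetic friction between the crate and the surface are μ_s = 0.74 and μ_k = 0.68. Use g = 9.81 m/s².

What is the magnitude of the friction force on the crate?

The normal reaction is N = m g cos θ = 887.1 N.
The friction needed for equilibrium is m g sin θ − P = 503.9 − 597 = -93.06 N, measured positive up-slope.
The static-friction ceiling is μ_s N = 0.74 × 887.1 = 656.4 N.
Since |-93.06| ≤ 656.4 N, the crate remains in static equilibrium and friction takes exactly the required value.

f ≈ 93.1 N (down the incline)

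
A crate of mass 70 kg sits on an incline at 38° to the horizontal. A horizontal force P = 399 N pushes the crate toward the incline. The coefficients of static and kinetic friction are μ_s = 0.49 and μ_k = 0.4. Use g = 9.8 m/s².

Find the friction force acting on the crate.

Resolve perpendicular to the incline: N = m g cos θ + P sin θ = 70×9.8×cos 38° + 399×sin 38° = 786.2 N.
Along the incline, the net driving force (taking up-slope positive) is P cos θ − m g sin θ = 314.4 − 422.3 = -107.9 N, so equilibrium requires friction f = 107.9 N (up-slope).
The limit of static friction is μ_s N = 385.2 N.
Since 107.9 N is within the 385.2 N limit, the crate stays put and friction is exactly 108 N.

f ≈ 108 N (up the incline)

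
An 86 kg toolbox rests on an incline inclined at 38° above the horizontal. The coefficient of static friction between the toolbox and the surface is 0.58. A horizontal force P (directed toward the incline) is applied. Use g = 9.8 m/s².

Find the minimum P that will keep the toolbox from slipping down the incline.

The toolbox tends to slide down (tan θ > μ_s), so at the point of impending slip friction acts up-slope at its limit: f = μ_s N.
Perpendicular to the incline: N = m g cos θ + P sin θ.
Along the incline: P cos θ + μ_s N = m g sin θ, i.e. P cos θ + μ_s (m g cos θ + P sin θ) = m g sin θ.
Solving, P (cos θ + μ_s sin θ) = m g (sin θ − μ_s cos θ), so P = 843×0.1586/1.145 = 117 N.

P_min ≈ 117 N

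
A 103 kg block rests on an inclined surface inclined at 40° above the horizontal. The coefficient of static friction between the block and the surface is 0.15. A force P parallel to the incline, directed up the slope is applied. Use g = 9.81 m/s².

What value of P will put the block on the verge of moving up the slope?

At impending motion up the slope, friction acts down-slope at its limit: f = μ_s N.
P is parallel to the surface, so N = m g cos θ = 774 N.
Along the incline: P = m g sin θ + μ_s N = 649 + 0.15×774 = 766 N.

P ≈ 766 N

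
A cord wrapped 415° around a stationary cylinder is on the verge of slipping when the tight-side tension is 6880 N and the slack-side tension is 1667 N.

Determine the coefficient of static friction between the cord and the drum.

T₂/T₁ = e^{μβ} → μ = ln(T₂/T₁)/β.
β = 415° = 7.243 rad.
μ = ln(6880/1667)/7.243 = ln(4.127)/7.243 = 0.196.

μ ≈ 0.196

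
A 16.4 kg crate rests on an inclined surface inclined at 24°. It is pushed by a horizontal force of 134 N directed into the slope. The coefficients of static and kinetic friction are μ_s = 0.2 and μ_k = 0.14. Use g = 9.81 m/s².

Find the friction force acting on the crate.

Normal direction: N = m g cos θ + P sin θ = 201.5 N.
Parallel to the incline: P cos θ − m g sin θ = 122.4 − 65.44 = 56.98 N; the friction needed to balance this is 56.98 N acting down the slope.
The limit of static friction is μ_s N = 40.3 N.
The required 56.98 N exceeds the static limit, so the crate slides up-slope and f = μ_k N = 0.14×201.5 = 28.2 N.

f ≈ 28.2 N (down the incline)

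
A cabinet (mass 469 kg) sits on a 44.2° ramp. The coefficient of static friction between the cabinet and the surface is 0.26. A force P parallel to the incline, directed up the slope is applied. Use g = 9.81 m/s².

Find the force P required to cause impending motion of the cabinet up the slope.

At impending motion up the slope, friction acts down-slope at its limit: f = μ_s N.
P is parallel to the surface, so N = m g cos θ = 3300 N.
Along the incline: P = m g sin θ + μ_s N = 3210 + 0.26×3300 = 4070 N.

P ≈ 4070 N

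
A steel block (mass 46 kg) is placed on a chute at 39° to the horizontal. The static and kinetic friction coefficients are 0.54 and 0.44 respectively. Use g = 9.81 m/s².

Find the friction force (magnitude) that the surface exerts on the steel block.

f ≈ 154 N (up the incline)

The normal reaction is N = m g cos θ = 350.7 N.
Along the slope the weight component is m g sin θ = 284 N; friction must supply exactly this, acting up-slope.
Static friction can supply at most μ_s N = 189.4 N.
Since |284| > 189.4 N, static friction cannot hold it; the steel block slides down the incline and kinetic friction applies: f = μ_k N = 0.44 × 350.7 = 154 N.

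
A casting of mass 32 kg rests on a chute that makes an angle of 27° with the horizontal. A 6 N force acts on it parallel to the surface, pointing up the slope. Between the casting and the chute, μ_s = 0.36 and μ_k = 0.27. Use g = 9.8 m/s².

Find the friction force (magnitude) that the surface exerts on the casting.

f ≈ 75.4 N (up the incline)

Perpendicular to the surface, N = m g cos θ = 32·9.8·cos 27° = 279.4 N.
For equilibrium along the incline the friction force must supply f = m g sin θ − P = 142.4 − 6 = 136.4 N (positive meaning up-slope).
Static friction can supply at most μ_s N = 100.6 N.
|136.4| exceeds 100.6 N, so the casting slips down-slope; friction is kinetic, f = μ_k N = 0.27×279.4 = 75.4 N.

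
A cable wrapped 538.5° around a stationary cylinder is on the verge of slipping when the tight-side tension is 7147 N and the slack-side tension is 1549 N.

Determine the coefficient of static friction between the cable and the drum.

T₂/T₁ = e^{μβ} → μ = ln(T₂/T₁)/β.
β = 538.5° = 9.399 rad.
μ = ln(7147/1549)/9.399 = ln(4.614)/9.399 = 0.163.

μ ≈ 0.163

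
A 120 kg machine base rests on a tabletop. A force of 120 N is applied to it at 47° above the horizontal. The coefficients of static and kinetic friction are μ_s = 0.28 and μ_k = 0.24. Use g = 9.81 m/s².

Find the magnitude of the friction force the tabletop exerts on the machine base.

f ≈ 81.8 N

Vertical equilibrium gives N = m g − P sin α = 1089 N.
Horizontally, friction must balance P cos α = 81.84 N.
The static-friction limit is μ_s N = 305 N.
Since 81.84 N does not exceed the limit, the machine base stays at rest and f = 81.8 N.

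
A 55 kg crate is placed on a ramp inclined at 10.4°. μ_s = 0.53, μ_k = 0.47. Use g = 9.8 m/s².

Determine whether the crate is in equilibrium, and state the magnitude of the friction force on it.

f ≈ 97.3 N

N = m g cos θ = 530 N.
Down-slope weight component: m g sin θ = 97.3 N.
μ_s N = 281 N.
97.3 ≤ 281 N, so it stays put; friction = 97.3 N.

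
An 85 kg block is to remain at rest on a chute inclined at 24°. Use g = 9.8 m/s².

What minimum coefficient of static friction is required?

μ_s,min ≈ 0.445

At the slip threshold m g sin θ = μ_s m g cos θ, so μ_s,min = tan θ.
μ_s,min = tan 24° = 0.445.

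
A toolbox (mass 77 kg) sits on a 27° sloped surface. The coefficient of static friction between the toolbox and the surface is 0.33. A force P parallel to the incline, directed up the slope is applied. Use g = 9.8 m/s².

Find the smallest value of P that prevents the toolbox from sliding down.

P_min ≈ 121 N

The toolbox tends to slide down (tan θ > μ_s), so at the point of impending slip friction acts up-slope at its limit: f = μ_s N.
P is parallel to the surface, so N = m g cos θ = 672 N.
Along the incline: P + μ_s N = m g sin θ, so P = 343 − 0.33×672 = 121 N.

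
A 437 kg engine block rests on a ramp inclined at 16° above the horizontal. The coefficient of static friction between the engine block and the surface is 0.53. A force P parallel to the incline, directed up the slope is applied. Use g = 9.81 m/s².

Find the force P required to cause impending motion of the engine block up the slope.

P ≈ 3370 N

At impending motion up the slope, friction acts down-slope at its limit: f = μ_s N.
P is parallel to the surface, so N = m g cos θ = 4120 N.
Along the incline: P = m g sin θ + μ_s N = 1180 + 0.53×4120 = 3370 N.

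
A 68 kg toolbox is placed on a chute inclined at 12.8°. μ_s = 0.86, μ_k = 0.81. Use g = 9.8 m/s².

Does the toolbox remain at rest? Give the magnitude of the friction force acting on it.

f ≈ 148 N

N = m g cos θ = 650 N.
Down-slope weight component: m g sin θ = 148 N.
μ_s N = 559 N.
148 ≤ 559 N, so it stays put; friction = 148 N.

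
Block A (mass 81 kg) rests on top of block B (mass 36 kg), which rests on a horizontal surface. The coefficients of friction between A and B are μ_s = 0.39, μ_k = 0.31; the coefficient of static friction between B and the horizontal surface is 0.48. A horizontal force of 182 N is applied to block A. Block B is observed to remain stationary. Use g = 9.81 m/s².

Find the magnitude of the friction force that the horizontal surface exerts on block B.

The normal force B exerts on A is simply A's weight, N₁ = 794.6 N.
Maximum static friction on A from B: μ_s N₁ = 0.39×794.6 = 309.9 N.
Since P = 182 N ≤ 309.9 N, A does not slip on B; friction on A equals P = 182 N.
B experiences an equal 182 N forward from A (third law). B is in equilibrium, so the floor supplies f₂ = 182 N of static friction (limit μ_s(m_A+m_B)g = 550.9 N, not exceeded).

f ≈ 182 N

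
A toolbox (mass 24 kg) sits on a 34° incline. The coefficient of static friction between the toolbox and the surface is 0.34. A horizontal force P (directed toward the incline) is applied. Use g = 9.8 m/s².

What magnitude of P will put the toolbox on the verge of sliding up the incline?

At impending motion up the slope, friction acts down-slope at its limit: f = μ_s N.
Perpendicular to the incline: N = m g cos θ + P sin θ.
Along the incline: P cos θ = m g sin θ + μ_s N = m g sin θ + μ_s (m g cos θ + P sin θ).
Solving, P (cos θ − μ_s sin θ) = m g (sin θ + μ_s cos θ), so P = 24×9.8×(sin 34° + 0.34 cos 34°)/(cos 34° − 0.34 sin 34°) = 235×0.8411/0.6389 = 310 N.

P ≈ 310 N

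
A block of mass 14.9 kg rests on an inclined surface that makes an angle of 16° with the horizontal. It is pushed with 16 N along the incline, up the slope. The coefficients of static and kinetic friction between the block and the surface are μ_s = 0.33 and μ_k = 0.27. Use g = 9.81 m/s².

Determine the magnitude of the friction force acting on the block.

Normal force: N = m g cos θ = 14.9 × 9.81 × cos 16° = 140.5 N.
For equilibrium along the incline the friction force must supply f = m g sin θ − P = 40.29 − 16 = 24.29 N (positive meaning up-slope).
The static-friction ceiling is μ_s N = 0.33 × 140.5 = 46.37 N.
Since |24.29| ≤ 46.37 N, no slip — friction simply equals what equilibrium demands.

f ≈ 24.3 N (up the incline)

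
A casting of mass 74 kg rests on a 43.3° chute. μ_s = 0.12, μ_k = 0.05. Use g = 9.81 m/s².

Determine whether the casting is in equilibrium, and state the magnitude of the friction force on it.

N = m g cos θ = 528 N.
Down-slope weight component: m g sin θ = 498 N.
μ_s N = 63.4 N.
498 > 63.4 N, so it slides; kinetic friction f = μ_k N = 0.05×528 = 26.4 N.

f ≈ 26.4 N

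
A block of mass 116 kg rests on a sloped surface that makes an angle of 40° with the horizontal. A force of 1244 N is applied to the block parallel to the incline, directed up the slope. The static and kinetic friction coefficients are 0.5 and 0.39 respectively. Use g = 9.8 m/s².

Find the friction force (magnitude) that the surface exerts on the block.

The normal reaction is N = m g cos θ = 870.8 N.
For equilibrium along the incline the friction force must supply f = m g sin θ − P = 730.7 − 1244 = -513.3 N (positive meaning up-slope).
Static friction can supply at most μ_s N = 435.4 N.
Since |-513.3| > 435.4 N, static friction cannot hold it; the block slides up the incline and kinetic friction applies: f = μ_k N = 0.39 × 870.8 = 340 N.

f ≈ 340 N (down the incline)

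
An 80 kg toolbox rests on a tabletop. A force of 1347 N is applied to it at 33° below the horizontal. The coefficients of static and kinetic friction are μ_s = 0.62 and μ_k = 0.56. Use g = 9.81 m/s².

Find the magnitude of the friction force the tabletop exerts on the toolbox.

N = m g + P sin α = 784.8 + 1347×sin 33° = 1518 N.
The horizontal driving force is P cos α = 1130 N, so equilibrium needs friction f = 1130 N.
μ_s N = 0.62 × 1518 = 941.4 N.
1130 > 941.4 N → the toolbox slides; f = μ_k N = 0.56×1518 = 850 N.

f ≈ 850 N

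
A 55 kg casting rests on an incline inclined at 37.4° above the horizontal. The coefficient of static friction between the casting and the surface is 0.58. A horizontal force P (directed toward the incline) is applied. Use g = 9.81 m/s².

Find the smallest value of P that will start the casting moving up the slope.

P ≈ 1300 N

At impending motion up the slope, friction acts down-slope at its limit: f = μ_s N.
Perpendicular to the incline: N = m g cos θ + P sin θ.
Along the incline: P cos θ = m g sin θ + μ_s N = m g sin θ + μ_s (m g cos θ + P sin θ).
Solving, P (cos θ − μ_s sin θ) = m g (sin θ + μ_s cos θ), so P = 55×9.81×(sin 37.4° + 0.58 cos 37.4°)/(cos 37.4° − 0.58 sin 37.4°) = 540×1.068/0.4421 = 1300 N.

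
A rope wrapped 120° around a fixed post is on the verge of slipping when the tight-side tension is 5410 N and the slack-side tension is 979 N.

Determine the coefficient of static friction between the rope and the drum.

T₂/T₁ = e^{μβ} → μ = ln(T₂/T₁)/β.
β = 120° = 2.094 rad.
μ = ln(5410/979)/2.094 = ln(5.526)/2.094 = 0.816.

μ ≈ 0.816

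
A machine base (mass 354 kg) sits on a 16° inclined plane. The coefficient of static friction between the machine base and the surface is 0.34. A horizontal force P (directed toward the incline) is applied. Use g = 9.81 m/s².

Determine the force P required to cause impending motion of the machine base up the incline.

At impending motion up the slope, friction acts down-slope at its limit: f = μ_s N.
Perpendicular to the incline: N = m g cos θ + P sin θ.
Along the incline: P cos θ = m g sin θ + μ_s N = m g sin θ + μ_s (m g cos θ + P sin θ).
Solving, P (cos θ − μ_s sin θ) = m g (sin θ + μ_s cos θ), so P = 354×9.81×(sin 16° + 0.34 cos 16°)/(cos 16° − 0.34 sin 16°) = 3470×0.6025/0.8675 = 2410 N.

P ≈ 2410 N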